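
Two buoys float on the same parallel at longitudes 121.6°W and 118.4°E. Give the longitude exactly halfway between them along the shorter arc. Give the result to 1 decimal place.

Signed shortest Δλ from -121.6° to +118.4° is -120.0°.
Midpoint longitude = -121.6° + (-120.0°)/2 = -121.6° − 60.0° = -181.6°.
Normalise into (−180°, 180°]: +178.4°.
(The naïve average (-121.6 + +118.4)/2 = -1.6° is on the wrong side of the globe.)

178.4°E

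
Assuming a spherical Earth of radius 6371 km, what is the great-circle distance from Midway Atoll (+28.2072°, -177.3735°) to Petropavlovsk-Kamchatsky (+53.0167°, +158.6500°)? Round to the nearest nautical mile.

1829 nmi

Δλ = 158.6500 − -177.3735 = 336.0235°; wrapped into (−180°, 180°]: -23.9765°.
Δφ = 53.0167 − 28.2072 = 24.8095°.
a = sin²(Δφ/2) + cos φ₁ · cos φ₂ · sin²(Δλ/2) = 0.069018.
c = 2·atan2(√a, √(1−a)) = 0.53167 rad → d = 6371·c ≈ 3387.25 km ≈ 1828.97 nmi.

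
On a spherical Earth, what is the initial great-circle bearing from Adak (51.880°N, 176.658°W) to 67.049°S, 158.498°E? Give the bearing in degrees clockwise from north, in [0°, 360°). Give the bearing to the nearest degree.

191°

Δλ = 158.498 − -176.658 = 335.156°; wrapped into (−180°, 180°]: -24.844°.
θ = atan2( sin Δλ · cos φ₂ , cos φ₁ · sin φ₂ − sin φ₁ · cos φ₂ · cos Δλ )
  = atan2(-0.16383, -0.84683) = -169.050° → normalised to [0°, 360°): 190.950°.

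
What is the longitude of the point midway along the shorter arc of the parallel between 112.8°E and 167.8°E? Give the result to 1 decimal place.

140.3°E

Signed shortest Δλ from +112.8° to +167.8° is +55.0°.
Midpoint longitude = +112.8° + (+55.0°)/2 = +112.8° + 27.5° = +140.3°.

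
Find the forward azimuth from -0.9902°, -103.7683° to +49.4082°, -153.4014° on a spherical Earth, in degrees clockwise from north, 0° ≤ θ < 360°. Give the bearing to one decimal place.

Δλ = -153.4014 − -103.7683 = -49.6331°.
θ = atan2( sin Δλ · cos φ₂ , cos φ₁ · sin φ₂ − sin φ₁ · cos φ₂ · cos Δλ )
  = atan2(-0.49575, 0.76653) = -32.892° → normalised to [0°, 360°): 327.108°.

327.1°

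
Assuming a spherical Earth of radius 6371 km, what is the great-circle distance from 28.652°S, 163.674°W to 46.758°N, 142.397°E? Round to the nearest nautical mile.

5388 nmi

Δλ = 142.397 − -163.674 = 306.071°; wrapped into (−180°, 180°]: -53.929°.
Δφ = 46.758 − -28.652 = 75.410°.
a = sin²(Δφ/2) + cos φ₁ · cos φ₂ · sin²(Δλ/2) = 0.497659.
c = 2·atan2(√a, √(1−a)) = 1.56611 rad → d = 6371·c ≈ 9977.71 km ≈ 5387.53 nmi.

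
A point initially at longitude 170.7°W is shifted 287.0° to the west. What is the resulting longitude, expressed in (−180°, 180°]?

97.7°W

Start at -170.7°; shift −287.0° → -457.7°.
-457.7° lies outside (−180°, 180°]; add 360° → -97.7°.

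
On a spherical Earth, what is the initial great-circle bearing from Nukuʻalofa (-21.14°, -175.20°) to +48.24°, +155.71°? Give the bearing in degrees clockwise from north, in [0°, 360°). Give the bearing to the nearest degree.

340°

Δλ = 155.71 − -175.20 = 330.91°; wrapped into (−180°, 180°]: -29.09°.
θ = atan2( sin Δλ · cos φ₂ , cos φ₁ · sin φ₂ − sin φ₁ · cos φ₂ · cos Δλ )
  = atan2(-0.32380, 0.90564) = -19.674° → normalised to [0°, 360°): 340.326°.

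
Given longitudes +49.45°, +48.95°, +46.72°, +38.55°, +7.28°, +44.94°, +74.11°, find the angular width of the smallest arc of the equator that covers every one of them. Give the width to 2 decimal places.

66.83°

Sort the longitudes: +7.28°, +38.55°, +44.94°, +46.72°, +48.95°, +49.45°, +74.11°.
Eastward gaps between consecutive values (wrapping around): 31.27°, 6.39°, 1.78°, 2.23°, 0.50°, 24.66°, 293.17°.
Largest gap = 293.17° ⇒ minimal covering band is its complement: 360° − 293.17° = 66.83°.
Band runs from +7.28° eastward to +74.11°.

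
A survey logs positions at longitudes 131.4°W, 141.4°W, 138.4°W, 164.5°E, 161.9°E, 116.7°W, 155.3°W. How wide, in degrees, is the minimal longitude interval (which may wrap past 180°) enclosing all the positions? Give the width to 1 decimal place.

81.4°

Sort the longitudes: -155.3°, -141.4°, -138.4°, -131.4°, -116.7°, +161.9°, +164.5°.
Eastward gaps between consecutive values (wrapping around): 13.9°, 3.0°, 7.0°, 14.7°, 278.6°, 2.6°, 40.2°.
Largest gap = 278.6° ⇒ minimal covering band is its complement: 360° − 278.6° = 81.4°.
Band runs from +161.9° eastward to -116.7°, crossing the antimeridian.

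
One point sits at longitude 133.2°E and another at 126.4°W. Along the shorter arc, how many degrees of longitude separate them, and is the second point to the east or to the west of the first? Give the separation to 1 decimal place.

100.4° east

Raw difference: -126.4 − 133.2 = -259.6°.
Normalise into (−180°, 180°]: -259.6° + 360° = 100.4°.
Positive ⇒ the second point lies to the east; separation 100.4°.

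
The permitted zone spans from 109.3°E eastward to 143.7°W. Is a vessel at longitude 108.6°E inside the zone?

No

Band width going east from +109.3° to -143.7°: ((-143.7 − 109.3) mod 360) = 107.0°.
Offset of +108.6° east of the west edge: ((108.6 − 109.3) mod 360) = 359.3°.
359.3° > 107.0° ⇒ outside.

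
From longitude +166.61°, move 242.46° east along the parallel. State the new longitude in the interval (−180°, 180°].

Start at +166.61°; shift +242.46° → +409.07°.
+409.07° lies outside (−180°, 180°]; subtract 360° → +49.07°.

+49.07°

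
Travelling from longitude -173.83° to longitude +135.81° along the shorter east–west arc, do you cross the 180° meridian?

Yes

Naïve |135.81 − -173.83| = 309.64° > 180°, so the shorter arc goes the other way round — across 180°.
Signed shortest Δλ = ((135.81 − -173.83 + 180) mod 360) − 180 = -50.36°.
Going west by 50.36° from -173.83° passes through 180° before reaching +135.81°.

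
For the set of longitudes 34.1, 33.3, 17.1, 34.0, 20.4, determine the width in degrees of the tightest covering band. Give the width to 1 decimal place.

17.0°

Sort the longitudes: +17.1°, +20.4°, +33.3°, +34.0°, +34.1°.
Eastward gaps between consecutive values (wrapping around): 3.3°, 12.9°, 0.7°, 0.1°, 343.0°.
Largest gap = 343.0° ⇒ minimal covering band is its complement: 360° − 343.0° = 17.0°.
Band runs from +17.1° eastward to +34.1°.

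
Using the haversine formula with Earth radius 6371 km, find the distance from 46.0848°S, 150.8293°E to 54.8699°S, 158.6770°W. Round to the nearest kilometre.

Δλ = -158.6770 − 150.8293 = -309.5063°; wrapped into (−180°, 180°]: 50.4937°.
Δφ = -54.8699 − -46.0848 = -8.7851°.
a = sin²(Δφ/2) + cos φ₁ · cos φ₂ · sin²(Δλ/2) = 0.078473.
c = 2·atan2(√a, √(1−a)) = 0.56786 rad → d = 6371·c ≈ 3617.83 km.

3618 km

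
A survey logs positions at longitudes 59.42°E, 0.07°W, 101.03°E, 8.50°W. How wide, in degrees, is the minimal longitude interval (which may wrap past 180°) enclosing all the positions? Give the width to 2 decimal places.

109.53°

Sort the longitudes: -8.50°, -0.07°, +59.42°, +101.03°.
Eastward gaps between consecutive values (wrapping around): 8.43°, 59.49°, 41.61°, 250.47°.
Largest gap = 250.47° ⇒ minimal covering band is its complement: 360° − 250.47° = 109.53°.
Band runs from -8.50° eastward to +101.03°.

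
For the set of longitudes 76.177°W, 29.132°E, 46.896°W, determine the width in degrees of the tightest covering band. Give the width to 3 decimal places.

105.309°

Sort the longitudes: -76.177°, -46.896°, +29.132°.
Eastward gaps between consecutive values (wrapping around): 29.281°, 76.028°, 254.691°.
Largest gap = 254.691° ⇒ minimal covering band is its complement: 360° − 254.691° = 105.309°.
Band runs from -76.177° eastward to +29.132°.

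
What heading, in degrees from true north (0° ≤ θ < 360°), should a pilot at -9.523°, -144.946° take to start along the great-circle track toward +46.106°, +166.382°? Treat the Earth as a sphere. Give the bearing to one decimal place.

326.5°

Δλ = 166.382 − -144.946 = 311.328°; wrapped into (−180°, 180°]: -48.672°.
θ = atan2( sin Δλ · cos φ₂ , cos φ₁ · sin φ₂ − sin φ₁ · cos φ₂ · cos Δλ )
  = atan2(-0.52065, 0.78644) = -33.506° → normalised to [0°, 360°): 326.494°.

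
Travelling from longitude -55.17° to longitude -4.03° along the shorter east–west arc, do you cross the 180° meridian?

Signed shortest Δλ = ((-4.03 − -55.17 + 180) mod 360) − 180 = 51.14°.
Going east by 51.14° from -55.17° reaches -4.03° without touching 180°.

No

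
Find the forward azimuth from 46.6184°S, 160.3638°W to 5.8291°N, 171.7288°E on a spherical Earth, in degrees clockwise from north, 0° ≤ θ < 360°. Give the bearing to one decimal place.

326.7°

Δλ = 171.7288 − -160.3638 = 332.0926°; wrapped into (−180°, 180°]: -27.9074°.
θ = atan2( sin Δλ · cos φ₂ , cos φ₁ · sin φ₂ − sin φ₁ · cos φ₂ · cos Δλ )
  = atan2(-0.46562, 0.70871) = -33.305° → normalised to [0°, 360°): 326.695°.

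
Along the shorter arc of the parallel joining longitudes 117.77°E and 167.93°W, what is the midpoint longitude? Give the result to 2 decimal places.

Signed shortest Δλ from +117.77° to -167.93° is +74.30°.
Midpoint longitude = +117.77° + (+74.30°)/2 = +117.77° + 37.15° = +154.92°.
(The naïve average (+117.77 + -167.93)/2 = -25.08° is on the wrong side of the globe.)

154.92°E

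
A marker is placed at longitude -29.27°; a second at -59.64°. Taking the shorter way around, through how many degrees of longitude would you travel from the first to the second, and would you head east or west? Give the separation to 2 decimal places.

30.37° west

Raw difference: -59.64 − -29.27 = -30.37°.
Normalise into (−180°, 180°]: -30.37° stays -30.37°.
Negative ⇒ the second point lies to the west; separation 30.37°.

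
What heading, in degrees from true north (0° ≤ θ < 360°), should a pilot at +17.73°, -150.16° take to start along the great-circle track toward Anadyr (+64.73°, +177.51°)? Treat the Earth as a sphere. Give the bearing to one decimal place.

Δλ = 177.51 − -150.16 = 327.67°; wrapped into (−180°, 180°]: -32.33°.
θ = atan2( sin Δλ · cos φ₂ , cos φ₁ · sin φ₂ − sin φ₁ · cos φ₂ · cos Δλ )
  = atan2(-0.22830, 0.75151) = -16.898° → normalised to [0°, 360°): 343.102°.

343.1°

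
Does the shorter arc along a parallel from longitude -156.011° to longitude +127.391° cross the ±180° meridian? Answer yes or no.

Naïve |127.391 − -156.011| = 283.402° > 180°, so the shorter arc goes the other way round — across 180°.
Signed shortest Δλ = ((127.391 − -156.011 + 180) mod 360) − 180 = -76.598°.
Going west by 76.598° from -156.011° passes through 180° before reaching +127.391°.

Yes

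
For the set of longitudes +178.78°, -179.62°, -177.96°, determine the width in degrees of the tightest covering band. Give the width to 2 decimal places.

3.26°

Sort the longitudes: -179.62°, -177.96°, +178.78°.
Eastward gaps between consecutive values (wrapping around): 1.66°, 356.74°, 1.60°.
Largest gap = 356.74° ⇒ minimal covering band is its complement: 360° − 356.74° = 3.26°.
Band runs from +178.78° eastward to -177.96°, crossing the antimeridian.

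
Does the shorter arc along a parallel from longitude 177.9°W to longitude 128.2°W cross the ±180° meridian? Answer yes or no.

No

Signed shortest Δλ = ((-128.2 − -177.9 + 180) mod 360) − 180 = 49.7°.
Going east by 49.7° from -177.9° reaches -128.2° without touching 180°.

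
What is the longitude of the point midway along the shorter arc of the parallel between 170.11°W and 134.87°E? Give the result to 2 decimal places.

162.38°E

Signed shortest Δλ from -170.11° to +134.87° is -55.02°.
Midpoint longitude = -170.11° + (-55.02°)/2 = -170.11° − 27.51° = -197.62°.
Normalise into (−180°, 180°]: +162.38°.
(The naïve average (-170.11 + +134.87)/2 = -17.62° is on the wrong side of the globe.)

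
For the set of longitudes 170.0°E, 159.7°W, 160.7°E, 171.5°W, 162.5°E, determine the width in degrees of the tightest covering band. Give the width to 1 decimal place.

39.6°

Sort the longitudes: -171.5°, -159.7°, +160.7°, +162.5°, +170.0°.
Eastward gaps between consecutive values (wrapping around): 11.8°, 320.4°, 1.8°, 7.5°, 18.5°.
Largest gap = 320.4° ⇒ minimal covering band is its complement: 360° − 320.4° = 39.6°.
Band runs from +160.7° eastward to -159.7°, crossing the antimeridian.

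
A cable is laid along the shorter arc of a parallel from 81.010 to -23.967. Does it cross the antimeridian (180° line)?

No

Signed shortest Δλ = ((-23.967 − 81.010 + 180) mod 360) − 180 = -104.977°.
Going west by 104.977° from +81.010° reaches -23.967° without touching 180°.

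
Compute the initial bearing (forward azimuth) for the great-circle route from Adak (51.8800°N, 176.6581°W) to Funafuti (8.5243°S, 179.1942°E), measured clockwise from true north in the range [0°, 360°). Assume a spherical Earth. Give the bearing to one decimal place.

Δλ = 179.1942 − -176.6581 = 355.8523°; wrapped into (−180°, 180°]: -4.1477°.
θ = atan2( sin Δλ · cos φ₂ , cos φ₁ · sin φ₂ − sin φ₁ · cos φ₂ · cos Δλ )
  = atan2(-0.07153, -0.86749) = -175.286° → normalised to [0°, 360°): 184.714°.

184.7°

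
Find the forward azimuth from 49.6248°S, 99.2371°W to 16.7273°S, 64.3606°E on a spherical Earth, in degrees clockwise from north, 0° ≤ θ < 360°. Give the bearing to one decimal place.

163.0°

Δλ = 64.3606 − -99.2371 = 163.5977°.
θ = atan2( sin Δλ · cos φ₂ , cos φ₁ · sin φ₂ − sin φ₁ · cos φ₂ · cos Δλ )
  = atan2(0.27043, -0.88634) = 163.032° → normalised to [0°, 360°): 163.032°.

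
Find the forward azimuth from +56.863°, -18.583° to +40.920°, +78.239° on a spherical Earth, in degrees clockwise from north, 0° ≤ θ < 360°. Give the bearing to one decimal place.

60.0°

Δλ = 78.239 − -18.583 = 96.822°.
θ = atan2( sin Δλ · cos φ₂ , cos φ₁ · sin φ₂ − sin φ₁ · cos φ₂ · cos Δλ )
  = atan2(0.75028, 0.43321) = 59.998° → normalised to [0°, 360°): 59.998°.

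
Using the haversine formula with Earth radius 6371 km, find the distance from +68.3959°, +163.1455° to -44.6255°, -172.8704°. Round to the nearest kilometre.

12725 km

Δλ = -172.8704 − 163.1455 = -336.0159°; wrapped into (−180°, 180°]: 23.9841°.
Δφ = -44.6255 − 68.3959 = -113.0214°.
a = sin²(Δφ/2) + cos φ₁ · cos φ₂ · sin²(Δλ/2) = 0.706850.
c = 2·atan2(√a, √(1−a)) = 1.99731 rad → d = 6371·c ≈ 12724.87 km.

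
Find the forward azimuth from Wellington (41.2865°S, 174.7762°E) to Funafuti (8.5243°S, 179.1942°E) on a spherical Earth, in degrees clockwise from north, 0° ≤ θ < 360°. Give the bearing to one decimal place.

8.0°

Δλ = 179.1942 − 174.7762 = 4.4180°.
θ = atan2( sin Δλ · cos φ₂ , cos φ₁ · sin φ₂ − sin φ₁ · cos φ₂ · cos Δλ )
  = atan2(0.07618, 0.53921) = 8.042° → normalised to [0°, 360°): 8.042°.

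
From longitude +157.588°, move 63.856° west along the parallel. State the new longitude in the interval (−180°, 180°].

Start at +157.588°; shift −63.856° → +93.732°.
+93.732° already lies in (−180°, 180°].

+93.732°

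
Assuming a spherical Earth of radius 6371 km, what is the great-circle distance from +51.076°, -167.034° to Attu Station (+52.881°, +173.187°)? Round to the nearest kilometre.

1365 km

Δλ = 173.187 − -167.034 = 340.221°; wrapped into (−180°, 180°]: -19.779°.
Δφ = 52.881 − 51.076 = 1.805°.
a = sin²(Δφ/2) + cos φ₁ · cos φ₂ · sin²(Δλ/2) = 0.011432.
c = 2·atan2(√a, √(1−a)) = 0.21425 rad → d = 6371·c ≈ 1365.01 km.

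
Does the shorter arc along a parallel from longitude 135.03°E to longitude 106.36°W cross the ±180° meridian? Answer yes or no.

Yes

Naïve |-106.36 − 135.03| = 241.39° > 180°, so the shorter arc goes the other way round — across 180°.
Signed shortest Δλ = ((-106.36 − 135.03 + 180) mod 360) − 180 = 118.61°.
Going east by 118.61° from +135.03° passes through 180° before reaching -106.36°.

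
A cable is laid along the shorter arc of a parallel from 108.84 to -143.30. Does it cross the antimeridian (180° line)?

Yes

Naïve |-143.30 − 108.84| = 252.14° > 180°, so the shorter arc goes the other way round — across 180°.
Signed shortest Δλ = ((-143.30 − 108.84 + 180) mod 360) − 180 = 107.86°.
Going east by 107.86° from +108.84° passes through 180° before reaching -143.30°.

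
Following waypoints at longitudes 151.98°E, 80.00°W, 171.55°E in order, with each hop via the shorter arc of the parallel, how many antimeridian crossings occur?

2

Leg 1: +151.98° → -80.00°, shortest Δλ = 128.02° (east) — crosses 180°.
Leg 2: -80.00° → +171.55°, shortest Δλ = -108.45° (west) — crosses 180°.
Total crossings: 2.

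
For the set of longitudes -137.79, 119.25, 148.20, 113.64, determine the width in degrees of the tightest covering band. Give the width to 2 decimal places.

108.57°

Sort the longitudes: -137.79°, +113.64°, +119.25°, +148.20°.
Eastward gaps between consecutive values (wrapping around): 251.43°, 5.61°, 28.95°, 74.01°.
Largest gap = 251.43° ⇒ minimal covering band is its complement: 360° − 251.43° = 108.57°.
Band runs from +113.64° eastward to -137.79°, crossing the antimeridian.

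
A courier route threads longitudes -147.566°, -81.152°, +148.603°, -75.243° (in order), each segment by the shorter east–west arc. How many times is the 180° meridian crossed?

2

Leg 1: -147.566° → -81.152°, shortest Δλ = 66.414° (east) — does not cross 180°.
Leg 2: -81.152° → +148.603°, shortest Δλ = -130.245° (west) — crosses 180°.
Leg 3: +148.603° → -75.243°, shortest Δλ = 136.154° (east) — crosses 180°.
Total crossings: 2.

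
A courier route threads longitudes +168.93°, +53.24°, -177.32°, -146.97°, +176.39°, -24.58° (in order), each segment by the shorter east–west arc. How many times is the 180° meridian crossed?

3

Leg 1: +168.93° → +53.24°, shortest Δλ = -115.69° (west) — does not cross 180°.
Leg 2: +53.24° → -177.32°, shortest Δλ = 129.44° (east) — crosses 180°.
Leg 3: -177.32° → -146.97°, shortest Δλ = 30.35° (east) — does not cross 180°.
Leg 4: -146.97° → +176.39°, shortest Δλ = -36.64° (west) — crosses 180°.
Leg 5: +176.39° → -24.58°, shortest Δλ = 159.03° (east) — crosses 180°.
Total crossings: 3.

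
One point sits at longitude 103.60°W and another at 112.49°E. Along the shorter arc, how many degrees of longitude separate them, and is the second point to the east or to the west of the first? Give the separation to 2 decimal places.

Raw difference: 112.49 − -103.60 = 216.09°.
Normalise into (−180°, 180°]: 216.09° − 360° = -143.91°.
Negative ⇒ the second point lies to the west; separation 143.91°.

143.91° west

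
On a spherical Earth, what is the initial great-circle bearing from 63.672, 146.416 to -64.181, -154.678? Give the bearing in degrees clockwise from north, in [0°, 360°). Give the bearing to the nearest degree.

Δλ = -154.678 − 146.416 = -301.094°; wrapped into (−180°, 180°]: 58.906°.
θ = atan2( sin Δλ · cos φ₂ , cos φ₁ · sin φ₂ − sin φ₁ · cos φ₂ · cos Δλ )
  = atan2(0.37295, -0.60083) = 148.171° → normalised to [0°, 360°): 148.171°.

148°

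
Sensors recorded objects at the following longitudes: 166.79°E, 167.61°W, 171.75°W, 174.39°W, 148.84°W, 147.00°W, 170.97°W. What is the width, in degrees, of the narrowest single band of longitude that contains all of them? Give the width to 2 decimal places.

46.21°

Sort the longitudes: -174.39°, -171.75°, -170.97°, -167.61°, -148.84°, -147.00°, +166.79°.
Eastward gaps between consecutive values (wrapping around): 2.64°, 0.78°, 3.36°, 18.77°, 1.84°, 313.79°, 18.82°.
Largest gap = 313.79° ⇒ minimal covering band is its complement: 360° − 313.79° = 46.21°.
Band runs from +166.79° eastward to -147.00°, crossing the antimeridian.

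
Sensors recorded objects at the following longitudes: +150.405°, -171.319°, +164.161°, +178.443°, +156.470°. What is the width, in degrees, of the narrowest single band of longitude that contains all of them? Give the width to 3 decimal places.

Sort the longitudes: -171.319°, +150.405°, +156.470°, +164.161°, +178.443°.
Eastward gaps between consecutive values (wrapping around): 321.724°, 6.065°, 7.691°, 14.282°, 10.238°.
Largest gap = 321.724° ⇒ minimal covering band is its complement: 360° − 321.724° = 38.276°.
Band runs from +150.405° eastward to -171.319°, crossing the antimeridian.

38.276°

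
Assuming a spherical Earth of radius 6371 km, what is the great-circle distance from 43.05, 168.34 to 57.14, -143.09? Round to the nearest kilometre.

3703 km

Δλ = -143.09 − 168.34 = -311.43°; wrapped into (−180°, 180°]: 48.57°.
Δφ = 57.14 − 43.05 = 14.09°.
a = sin²(Δφ/2) + cos φ₁ · cos φ₂ · sin²(Δλ/2) = 0.082110.
c = 2·atan2(√a, √(1−a)) = 0.58124 rad → d = 6371·c ≈ 3703.11 km.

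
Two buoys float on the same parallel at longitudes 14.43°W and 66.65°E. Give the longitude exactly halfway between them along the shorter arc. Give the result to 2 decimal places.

Signed shortest Δλ from -14.43° to +66.65° is +81.08°.
Midpoint longitude = -14.43° + (+81.08°)/2 = -14.43° + 40.54° = +26.11°.

26.11°E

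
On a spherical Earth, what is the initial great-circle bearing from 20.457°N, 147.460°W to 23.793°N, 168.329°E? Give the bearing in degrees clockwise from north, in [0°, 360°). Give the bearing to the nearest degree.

Δλ = 168.329 − -147.460 = 315.789°; wrapped into (−180°, 180°]: -44.211°.
θ = atan2( sin Δλ · cos φ₂ , cos φ₁ · sin φ₂ − sin φ₁ · cos φ₂ · cos Δλ )
  = atan2(-0.63804, 0.14877) = -76.875° → normalised to [0°, 360°): 283.125°.

283°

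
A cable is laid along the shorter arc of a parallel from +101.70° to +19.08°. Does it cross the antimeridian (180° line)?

No

Signed shortest Δλ = ((19.08 − 101.70 + 180) mod 360) − 180 = -82.62°.
Going west by 82.62° from +101.70° reaches +19.08° without touching 180°.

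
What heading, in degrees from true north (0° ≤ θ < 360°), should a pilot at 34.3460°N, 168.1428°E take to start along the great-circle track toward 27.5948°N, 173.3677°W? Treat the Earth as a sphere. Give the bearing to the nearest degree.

Δλ = -173.3677 − 168.1428 = -341.5105°; wrapped into (−180°, 180°]: 18.4895°.
θ = atan2( sin Δλ · cos φ₂ , cos φ₁ · sin φ₂ − sin φ₁ · cos φ₂ · cos Δλ )
  = atan2(0.28106, -0.09175) = 108.079° → normalised to [0°, 360°): 108.079°.

108°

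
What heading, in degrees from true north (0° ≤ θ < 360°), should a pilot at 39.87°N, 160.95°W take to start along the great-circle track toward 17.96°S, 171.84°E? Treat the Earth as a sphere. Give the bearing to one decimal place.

209.2°

Δλ = 171.84 − -160.95 = 332.79°; wrapped into (−180°, 180°]: -27.21°.
θ = atan2( sin Δλ · cos φ₂ , cos φ₁ · sin φ₂ − sin φ₁ · cos φ₂ · cos Δλ )
  = atan2(-0.43497, -0.77899) = -150.822° → normalised to [0°, 360°): 209.178°.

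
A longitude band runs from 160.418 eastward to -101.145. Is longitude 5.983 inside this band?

No

Band width going east from +160.418° to -101.145°: ((-101.145 − 160.418) mod 360) = 98.437°.
Offset of +5.983° east of the west edge: ((5.983 − 160.418) mod 360) = 205.565°.
205.565° > 98.437° ⇒ outside.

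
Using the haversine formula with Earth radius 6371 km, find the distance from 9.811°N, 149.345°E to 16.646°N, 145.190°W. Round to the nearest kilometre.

7099 km

Δλ = -145.190 − 149.345 = -294.535°; wrapped into (−180°, 180°]: 65.465°.
Δφ = 16.646 − 9.811 = 6.835°.
a = sin²(Δφ/2) + cos φ₁ · cos φ₂ · sin²(Δλ/2) = 0.279580.
c = 2·atan2(√a, √(1−a)) = 1.11426 rad → d = 6371·c ≈ 7098.96 km.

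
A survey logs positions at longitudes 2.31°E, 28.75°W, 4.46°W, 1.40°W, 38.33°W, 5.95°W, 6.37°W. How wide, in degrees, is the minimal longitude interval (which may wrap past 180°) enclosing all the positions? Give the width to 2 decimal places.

40.64°

Sort the longitudes: -38.33°, -28.75°, -6.37°, -5.95°, -4.46°, -1.40°, +2.31°.
Eastward gaps between consecutive values (wrapping around): 9.58°, 22.38°, 0.42°, 1.49°, 3.06°, 3.71°, 319.36°.
Largest gap = 319.36° ⇒ minimal covering band is its complement: 360° − 319.36° = 40.64°.
Band runs from -38.33° eastward to +2.31°.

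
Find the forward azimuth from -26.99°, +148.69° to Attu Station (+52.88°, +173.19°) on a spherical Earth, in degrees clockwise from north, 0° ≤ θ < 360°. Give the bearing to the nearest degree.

15°

Δλ = 173.19 − 148.69 = 24.50°.
θ = atan2( sin Δλ · cos φ₂ , cos φ₁ · sin φ₂ − sin φ₁ · cos φ₂ · cos Δλ )
  = atan2(0.25026, 0.95975) = 14.615° → normalised to [0°, 360°): 14.615°.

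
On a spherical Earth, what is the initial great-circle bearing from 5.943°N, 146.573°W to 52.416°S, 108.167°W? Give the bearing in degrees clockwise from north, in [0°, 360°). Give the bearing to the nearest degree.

Δλ = -108.167 − -146.573 = 38.406°.
θ = atan2( sin Δλ · cos φ₂ , cos φ₁ · sin φ₂ − sin φ₁ · cos φ₂ · cos Δλ )
  = atan2(0.37890, -0.83769) = 155.662° → normalised to [0°, 360°): 155.662°.

156°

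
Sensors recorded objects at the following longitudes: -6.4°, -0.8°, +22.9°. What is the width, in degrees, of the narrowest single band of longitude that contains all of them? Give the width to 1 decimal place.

29.3°

Sort the longitudes: -6.4°, -0.8°, +22.9°.
Eastward gaps between consecutive values (wrapping around): 5.6°, 23.7°, 330.7°.
Largest gap = 330.7° ⇒ minimal covering band is its complement: 360° − 330.7° = 29.3°.
Band runs from -6.4° eastward to +22.9°.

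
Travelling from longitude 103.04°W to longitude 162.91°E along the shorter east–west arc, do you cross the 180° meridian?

Naïve |162.91 − -103.04| = 265.95° > 180°, so the shorter arc goes the other way round — across 180°.
Signed shortest Δλ = ((162.91 − -103.04 + 180) mod 360) − 180 = -94.05°.
Going west by 94.05° from -103.04° passes through 180° before reaching +162.91°.

Yes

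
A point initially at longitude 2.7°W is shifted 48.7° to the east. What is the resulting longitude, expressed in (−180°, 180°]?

Start at -2.7°; shift +48.7° → +46.0°.
+46.0° already lies in (−180°, 180°].

46.0°E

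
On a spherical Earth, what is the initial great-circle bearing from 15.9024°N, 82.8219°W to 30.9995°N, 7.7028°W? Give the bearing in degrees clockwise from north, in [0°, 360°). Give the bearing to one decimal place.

Δλ = -7.7028 − -82.8219 = 75.1191°.
θ = atan2( sin Δλ · cos φ₂ , cos φ₁ · sin φ₂ − sin φ₁ · cos φ₂ · cos Δλ )
  = atan2(0.82842, 0.43500) = 62.296° → normalised to [0°, 360°): 62.296°.

62.3°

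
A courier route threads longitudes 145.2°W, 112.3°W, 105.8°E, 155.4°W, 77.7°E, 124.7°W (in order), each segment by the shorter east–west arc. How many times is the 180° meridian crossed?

Leg 1: -145.2° → -112.3°, shortest Δλ = 32.9° (east) — does not cross 180°.
Leg 2: -112.3° → +105.8°, shortest Δλ = -141.9° (west) — crosses 180°.
Leg 3: +105.8° → -155.4°, shortest Δλ = 98.8° (east) — crosses 180°.
Leg 4: -155.4° → +77.7°, shortest Δλ = -126.9° (west) — crosses 180°.
Leg 5: +77.7° → -124.7°, shortest Δλ = 157.6° (east) — crosses 180°.
Total crossings: 4.

4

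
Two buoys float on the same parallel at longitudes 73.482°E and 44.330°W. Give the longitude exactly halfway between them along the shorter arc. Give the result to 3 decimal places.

14.576°E

Signed shortest Δλ from +73.482° to -44.330° is -117.812°.
Midpoint longitude = +73.482° + (-117.812°)/2 = +73.482° − 58.906° = +14.576°.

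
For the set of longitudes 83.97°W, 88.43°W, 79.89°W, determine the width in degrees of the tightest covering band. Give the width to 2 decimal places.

8.54°

Sort the longitudes: -88.43°, -83.97°, -79.89°.
Eastward gaps between consecutive values (wrapping around): 4.46°, 4.08°, 351.46°.
Largest gap = 351.46° ⇒ minimal covering band is its complement: 360° − 351.46° = 8.54°.
Band runs from -88.43° eastward to -79.89°.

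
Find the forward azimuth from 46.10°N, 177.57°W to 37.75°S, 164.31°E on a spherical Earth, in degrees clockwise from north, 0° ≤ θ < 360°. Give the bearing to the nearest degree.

Δλ = 164.31 − -177.57 = 341.88°; wrapped into (−180°, 180°]: -18.12°.
θ = atan2( sin Δλ · cos φ₂ , cos φ₁ · sin φ₂ − sin φ₁ · cos φ₂ · cos Δλ )
  = atan2(-0.24591, -0.96599) = -165.718° → normalised to [0°, 360°): 194.282°.

194°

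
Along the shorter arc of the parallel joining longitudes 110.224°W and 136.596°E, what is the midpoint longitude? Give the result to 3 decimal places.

166.814°W

Signed shortest Δλ from -110.224° to +136.596° is -113.180°.
Midpoint longitude = -110.224° + (-113.180°)/2 = -110.224° − 56.590° = -166.814°.
(The naïve average (-110.224 + +136.596)/2 = 13.186° is on the wrong side of the globe.)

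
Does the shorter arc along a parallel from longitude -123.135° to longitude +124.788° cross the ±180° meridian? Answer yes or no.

Yes

Naïve |124.788 − -123.135| = 247.923° > 180°, so the shorter arc goes the other way round — across 180°.
Signed shortest Δλ = ((124.788 − -123.135 + 180) mod 360) − 180 = -112.077°.
Going west by 112.077° from -123.135° passes through 180° before reaching +124.788°.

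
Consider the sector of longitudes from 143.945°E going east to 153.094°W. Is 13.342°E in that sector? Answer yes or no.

Band width going east from +143.945° to -153.094°: ((-153.094 − 143.945) mod 360) = 62.961°.
Offset of +13.342° east of the west edge: ((13.342 − 143.945) mod 360) = 229.397°.
229.397° > 62.961° ⇒ outside.

No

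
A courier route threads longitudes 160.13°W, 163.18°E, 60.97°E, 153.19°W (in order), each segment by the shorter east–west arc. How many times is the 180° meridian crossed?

Leg 1: -160.13° → +163.18°, shortest Δλ = -36.69° (west) — crosses 180°.
Leg 2: +163.18° → +60.97°, shortest Δλ = -102.21° (west) — does not cross 180°.
Leg 3: +60.97° → -153.19°, shortest Δλ = 145.84° (east) — crosses 180°.
Total crossings: 2.

2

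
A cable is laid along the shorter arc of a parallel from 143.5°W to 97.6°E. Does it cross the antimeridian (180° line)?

Naïve |97.6 − -143.5| = 241.1° > 180°, so the shorter arc goes the other way round — across 180°.
Signed shortest Δλ = ((97.6 − -143.5 + 180) mod 360) − 180 = -118.9°.
Going west by 118.9° from -143.5° passes through 180° before reaching +97.6°.

Yes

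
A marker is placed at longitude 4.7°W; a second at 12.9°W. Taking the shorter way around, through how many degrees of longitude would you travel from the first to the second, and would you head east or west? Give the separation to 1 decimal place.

Raw difference: -12.9 − -4.7 = -8.2°.
Normalise into (−180°, 180°]: -8.2° stays -8.2°.
Negative ⇒ the second point lies to the west; separation 8.2°.

8.2° west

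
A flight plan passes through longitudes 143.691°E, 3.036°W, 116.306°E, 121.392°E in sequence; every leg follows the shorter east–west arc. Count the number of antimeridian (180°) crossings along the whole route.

0

Leg 1: +143.691° → -3.036°, shortest Δλ = -146.727° (west) — does not cross 180°.
Leg 2: -3.036° → +116.306°, shortest Δλ = 119.342° (east) — does not cross 180°.
Leg 3: +116.306° → +121.392°, shortest Δλ = 5.086° (east) — does not cross 180°.
Total crossings: 0.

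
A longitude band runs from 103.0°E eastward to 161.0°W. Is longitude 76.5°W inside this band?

Band width going east from +103.0° to -161.0°: ((-161.0 − 103.0) mod 360) = 96.0°.
Offset of -76.5° east of the west edge: ((-76.5 − 103.0) mod 360) = 180.5°.
180.5° > 96.0° ⇒ outside.

No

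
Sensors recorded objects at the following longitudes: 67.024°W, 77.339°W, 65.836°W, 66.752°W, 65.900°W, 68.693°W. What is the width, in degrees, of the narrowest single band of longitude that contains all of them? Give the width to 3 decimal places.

Sort the longitudes: -77.339°, -68.693°, -67.024°, -66.752°, -65.900°, -65.836°.
Eastward gaps between consecutive values (wrapping around): 8.646°, 1.669°, 0.272°, 0.852°, 0.064°, 348.497°.
Largest gap = 348.497° ⇒ minimal covering band is its complement: 360° − 348.497° = 11.503°.
Band runs from -77.339° eastward to -65.836°.

11.503°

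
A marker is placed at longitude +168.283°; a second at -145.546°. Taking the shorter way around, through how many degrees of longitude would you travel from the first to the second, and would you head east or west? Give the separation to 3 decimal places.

46.171° east

Raw difference: -145.546 − 168.283 = -313.829°.
Normalise into (−180°, 180°]: -313.829° + 360° = 46.171°.
Positive ⇒ the second point lies to the east; separation 46.171°.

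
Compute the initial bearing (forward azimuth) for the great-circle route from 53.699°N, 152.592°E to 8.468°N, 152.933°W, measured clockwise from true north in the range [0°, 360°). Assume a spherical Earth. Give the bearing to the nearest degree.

Δλ = -152.933 − 152.592 = -305.525°; wrapped into (−180°, 180°]: 54.475°.
θ = atan2( sin Δλ · cos φ₂ , cos φ₁ · sin φ₂ − sin φ₁ · cos φ₂ · cos Δλ )
  = atan2(0.80499, -0.37600) = 115.037° → normalised to [0°, 360°): 115.037°.

115°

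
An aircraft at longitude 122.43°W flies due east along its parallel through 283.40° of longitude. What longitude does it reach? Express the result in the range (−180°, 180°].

160.97°E

Start at -122.43°; shift +283.40° → +160.97°.
+160.97° already lies in (−180°, 180°].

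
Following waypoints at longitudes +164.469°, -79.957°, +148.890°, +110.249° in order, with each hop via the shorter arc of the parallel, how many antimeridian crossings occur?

2

Leg 1: +164.469° → -79.957°, shortest Δλ = 115.574° (east) — crosses 180°.
Leg 2: -79.957° → +148.890°, shortest Δλ = -131.153° (west) — crosses 180°.
Leg 3: +148.890° → +110.249°, shortest Δλ = -38.641° (west) — does not cross 180°.
Total crossings: 2.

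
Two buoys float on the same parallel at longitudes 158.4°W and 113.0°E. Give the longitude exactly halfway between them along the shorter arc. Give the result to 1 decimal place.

Signed shortest Δλ from -158.4° to +113.0° is -88.6°.
Midpoint longitude = -158.4° + (-88.6°)/2 = -158.4° − 44.3° = -202.7°.
Normalise into (−180°, 180°]: +157.3°.
(The naïve average (-158.4 + +113.0)/2 = -22.7° is on the wrong side of the globe.)

157.3°E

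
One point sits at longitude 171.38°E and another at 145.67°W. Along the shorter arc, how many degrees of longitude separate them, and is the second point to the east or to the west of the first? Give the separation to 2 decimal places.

42.95° east

Raw difference: -145.67 − 171.38 = -317.05°.
Normalise into (−180°, 180°]: -317.05° + 360° = 42.95°.
Positive ⇒ the second point lies to the east; separation 42.95°.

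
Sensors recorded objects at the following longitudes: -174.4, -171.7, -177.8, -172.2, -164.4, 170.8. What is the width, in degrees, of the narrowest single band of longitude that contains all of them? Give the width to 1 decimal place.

Sort the longitudes: -177.8°, -174.4°, -172.2°, -171.7°, -164.4°, +170.8°.
Eastward gaps between consecutive values (wrapping around): 3.4°, 2.2°, 0.5°, 7.3°, 335.2°, 11.4°.
Largest gap = 335.2° ⇒ minimal covering band is its complement: 360° − 335.2° = 24.8°.
Band runs from +170.8° eastward to -164.4°, crossing the antimeridian.

24.8°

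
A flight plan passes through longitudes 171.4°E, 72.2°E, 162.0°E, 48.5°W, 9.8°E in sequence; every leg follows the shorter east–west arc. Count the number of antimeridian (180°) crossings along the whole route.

1

Leg 1: +171.4° → +72.2°, shortest Δλ = -99.2° (west) — does not cross 180°.
Leg 2: +72.2° → +162.0°, shortest Δλ = 89.8° (east) — does not cross 180°.
Leg 3: +162.0° → -48.5°, shortest Δλ = 149.5° (east) — crosses 180°.
Leg 4: -48.5° → +9.8°, shortest Δλ = 58.3° (east) — does not cross 180°.
Total crossings: 1.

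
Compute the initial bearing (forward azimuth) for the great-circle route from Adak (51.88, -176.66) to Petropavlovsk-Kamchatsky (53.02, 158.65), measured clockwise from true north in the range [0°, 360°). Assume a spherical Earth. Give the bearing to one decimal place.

Δλ = 158.65 − -176.66 = 335.31°; wrapped into (−180°, 180°]: -24.69°.
θ = atan2( sin Δλ · cos φ₂ , cos φ₁ · sin φ₂ − sin φ₁ · cos φ₂ · cos Δλ )
  = atan2(-0.25127, 0.06316) = -75.890° → normalised to [0°, 360°): 284.110°.

284.1°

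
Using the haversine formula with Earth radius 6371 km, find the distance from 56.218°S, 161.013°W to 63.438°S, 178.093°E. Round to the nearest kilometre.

Δλ = 178.093 − -161.013 = 339.106°; wrapped into (−180°, 180°]: -20.894°.
Δφ = -63.438 − -56.218 = -7.220°.
a = sin²(Δφ/2) + cos φ₁ · cos φ₂ · sin²(Δλ/2) = 0.012140.
c = 2·atan2(√a, √(1−a)) = 0.22081 rad → d = 6371·c ≈ 1406.77 km.

1407 km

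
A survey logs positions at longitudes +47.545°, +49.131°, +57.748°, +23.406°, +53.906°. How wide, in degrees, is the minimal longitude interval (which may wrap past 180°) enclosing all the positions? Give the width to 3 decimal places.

Sort the longitudes: +23.406°, +47.545°, +49.131°, +53.906°, +57.748°.
Eastward gaps between consecutive values (wrapping around): 24.139°, 1.586°, 4.775°, 3.842°, 325.658°.
Largest gap = 325.658° ⇒ minimal covering band is its complement: 360° − 325.658° = 34.342°.
Band runs from +23.406° eastward to +57.748°.

34.342°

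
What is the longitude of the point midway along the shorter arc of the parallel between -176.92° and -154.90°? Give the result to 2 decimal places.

-165.91°

Signed shortest Δλ from -176.92° to -154.90° is +22.02°.
Midpoint longitude = -176.92° + (+22.02°)/2 = -176.92° + 11.01° = -165.91°.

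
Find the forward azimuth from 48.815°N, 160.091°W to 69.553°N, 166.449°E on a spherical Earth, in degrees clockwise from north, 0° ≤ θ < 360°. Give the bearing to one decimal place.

334.2°

Δλ = 166.449 − -160.091 = 326.540°; wrapped into (−180°, 180°]: -33.460°.
θ = atan2( sin Δλ · cos φ₂ , cos φ₁ · sin φ₂ − sin φ₁ · cos φ₂ · cos Δλ )
  = atan2(-0.19261, 0.39767) = -25.843° → normalised to [0°, 360°): 334.157°.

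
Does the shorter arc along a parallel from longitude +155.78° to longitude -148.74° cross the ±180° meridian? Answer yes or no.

Yes

Naïve |-148.74 − 155.78| = 304.52° > 180°, so the shorter arc goes the other way round — across 180°.
Signed shortest Δλ = ((-148.74 − 155.78 + 180) mod 360) − 180 = 55.48°.
Going east by 55.48° from +155.78° passes through 180° before reaching -148.74°.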